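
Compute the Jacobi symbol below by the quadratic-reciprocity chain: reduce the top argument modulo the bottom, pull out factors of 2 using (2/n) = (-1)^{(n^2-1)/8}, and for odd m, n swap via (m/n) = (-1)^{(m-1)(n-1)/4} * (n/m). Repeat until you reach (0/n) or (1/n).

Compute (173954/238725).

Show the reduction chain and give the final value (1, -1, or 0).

173954 = 2^1·86977; (2/238725) = -1 since 238725 mod 8 = 5, so (173954/238725) = (-1)^1·(86977/238725); sign now -1
reciprocity: (86977/238725) = +1·(238725/86977) since 86977 mod 4 = 1, 238725 mod 4 = 1; sign now -1
(238725/86977) = (64771/86977)   [reduce mod 86977]
reciprocity: (64771/86977) = +1·(86977/64771) since 64771 mod 4 = 3, 86977 mod 4 = 1; sign now -1
(86977/64771) = (22206/64771)   [reduce mod 64771]
22206 = 2^1·11103; (2/64771) = -1 since 64771 mod 8 = 3, so (22206/64771) = (-1)^1·(11103/64771); sign now +1
reciprocity: (11103/64771) = -1·(64771/11103) since 11103 mod 4 = 3, 64771 mod 4 = 3; sign now -1
(64771/11103) = (9256/11103)   [reduce mod 11103]
9256 = 2^3·1157; (2/11103) = +1 since 11103 mod 8 = 7, so (9256/11103) = (+1)^3·(1157/11103); sign now -1
reciprocity: (1157/11103) = +1·(11103/1157) since 1157 mod 4 = 1, 11103 mod 4 = 3; sign now -1
(11103/1157) = (690/1157)   [reduce mod 1157]
690 = 2^1·345; (2/1157) = -1 since 1157 mod 8 = 5, so (690/1157) = (-1)^1·(345/1157); sign now +1
reciprocity: (345/1157) = +1·(1157/345) since 345 mod 4 = 1, 1157 mod 4 = 1; sign now +1
(1157/345) = (122/345)   [reduce mod 345]
122 = 2^1·61; (2/345) = +1 since 345 mod 8 = 1, so (122/345) = (+1)^1·(61/345); sign now +1
reciprocity: (61/345) = +1·(345/61) since 61 mod 4 = 1, 345 mod 4 = 1; sign now +1
(345/61) = (40/61)   [reduce mod 61]
40 = 2^3·5; (2/61) = -1 since 61 mod 8 = 5, so (40/61) = (-1)^3·(5/61); sign now -1
reciprocity: (5/61) = +1·(61/5) since 5 mod 4 = 1, 61 mod 4 = 1; sign now -1
(61/5) = (1/5)   [reduce mod 5]
(1/5) = 1; final value = sign = -1

-1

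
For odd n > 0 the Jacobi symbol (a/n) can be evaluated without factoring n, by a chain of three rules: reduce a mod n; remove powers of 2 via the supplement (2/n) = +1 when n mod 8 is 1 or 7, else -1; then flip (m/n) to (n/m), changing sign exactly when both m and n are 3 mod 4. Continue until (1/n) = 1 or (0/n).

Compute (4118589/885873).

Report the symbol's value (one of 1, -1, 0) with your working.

(4118589/885873): 4118589 mod 885873 = 575097, so (4118589/885873) = (575097/885873)
flip (575097/885873) -> (885873/575097): both odd, 575097 mod 4 = 1, 885873 mod 4 = 1, so the flip contributes +1; sign now +1
(885873/575097): 885873 mod 575097 = 310776, so (885873/575097) = (310776/575097)
factor out 2^3: 310776 = 2^3·38847; with 575097 mod 8 = 1, (2/575097) = +1; sign now +1; continue with (38847/575097)
flip (38847/575097) -> (575097/38847): both odd, 38847 mod 4 = 3, 575097 mod 4 = 1, so the flip contributes +1; sign now +1
(575097/38847): 575097 mod 38847 = 31239, so (575097/38847) = (31239/38847)
flip (31239/38847) -> (38847/31239): both odd, 31239 mod 4 = 3, 38847 mod 4 = 3, so the flip contributes -1; sign now -1
(38847/31239): 38847 mod 31239 = 7608, so (38847/31239) = (7608/31239)
factor out 2^3: 7608 = 2^3·951; with 31239 mod 8 = 7, (2/31239) = +1; sign now -1; continue with (951/31239)
flip (951/31239) -> (31239/951): both odd, 951 mod 4 = 3, 31239 mod 4 = 3, so the flip contributes -1; sign now +1
(31239/951): 31239 mod 951 = 807, so (31239/951) = (807/951)
flip (807/951) -> (951/807): both odd, 807 mod 4 = 3, 951 mod 4 = 3, so the flip contributes -1; sign now -1
(951/807): 951 mod 807 = 144, so (951/807) = (144/807)
factor out 2^4: 144 = 2^4·9; with 807 mod 8 = 7, (2/807) = +1; sign now -1; continue with (9/807)
flip (9/807) -> (807/9): both odd, 9 mod 4 = 1, 807 mod 4 = 3, so the flip contributes +1; sign now -1
(807/9): 807 mod 9 = 6, so (807/9) = (6/9)
factor out 2^1: 6 = 2^1·3; with 9 mod 8 = 1, (2/9) = +1; sign now -1; continue with (3/9)
flip (3/9) -> (9/3): both odd, 3 mod 4 = 3, 9 mod 4 = 1, so the flip contributes +1; sign now -1
(9/3): 9 mod 3 = 0, so (9/3) = (0/3)
reached (0/3); gcd(a, n) > 1, so (0/3) = 0 and the symbol is 0

0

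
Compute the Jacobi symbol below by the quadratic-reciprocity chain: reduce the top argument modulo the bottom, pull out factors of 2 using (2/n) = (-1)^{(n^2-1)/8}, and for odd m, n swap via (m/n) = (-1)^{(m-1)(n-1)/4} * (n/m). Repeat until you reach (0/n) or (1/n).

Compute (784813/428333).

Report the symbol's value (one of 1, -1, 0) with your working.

(784813/428333) = (356480/428333)   [reduce mod 428333]
356480 = 2^7·2785; (2/428333) = -1 since 428333 mod 8 = 5, so (356480/428333) = (-1)^7·(2785/428333); sign now -1
reciprocity: (2785/428333) = +1·(428333/2785) since 2785 mod 4 = 1, 428333 mod 4 = 1; sign now -1
(428333/2785) = (2228/2785)   [reduce mod 2785]
2228 = 2^2·557; (2/2785) = +1 since 2785 mod 8 = 1, so (2228/2785) = (+1)^2·(557/2785); sign now -1
reciprocity: (557/2785) = +1·(2785/557) since 557 mod 4 = 1, 2785 mod 4 = 1; sign now -1
(2785/557) = (0/557)   [reduce mod 557]
(0/557) = 0   [gcd(a, n) > 1]; final value = 0

0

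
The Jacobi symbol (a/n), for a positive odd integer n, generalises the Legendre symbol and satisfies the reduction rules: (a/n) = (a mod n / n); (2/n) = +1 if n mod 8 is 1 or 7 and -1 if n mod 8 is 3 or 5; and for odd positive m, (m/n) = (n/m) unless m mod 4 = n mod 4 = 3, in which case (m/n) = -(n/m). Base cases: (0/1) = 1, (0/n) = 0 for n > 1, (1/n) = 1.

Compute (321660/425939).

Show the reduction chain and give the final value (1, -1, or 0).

factor out 2^2: 321660 = 2^2·80415; with 425939 mod 8 = 3, (2/425939) = -1; sign now +1; continue with (80415/425939)
flip (80415/425939) -> (425939/80415): both odd, 80415 mod 4 = 3, 425939 mod 4 = 3, so the flip contributes -1; sign now -1
(425939/80415): 425939 mod 80415 = 23864, so (425939/80415) = (23864/80415)
factor out 2^3: 23864 = 2^3·2983; with 80415 mod 8 = 7, (2/80415) = +1; sign now -1; continue with (2983/80415)
flip (2983/80415) -> (80415/2983): both odd, 2983 mod 4 = 3, 80415 mod 4 = 3, so the flip contributes -1; sign now +1
(80415/2983): 80415 mod 2983 = 2857, so (80415/2983) = (2857/2983)
flip (2857/2983) -> (2983/2857): both odd, 2857 mod 4 = 1, 2983 mod 4 = 3, so the flip contributes +1; sign now +1
(2983/2857): 2983 mod 2857 = 126, so (2983/2857) = (126/2857)
factor out 2^1: 126 = 2^1·63; with 2857 mod 8 = 1, (2/2857) = +1; sign now +1; continue with (63/2857)
flip (63/2857) -> (2857/63): both odd, 63 mod 4 = 3, 2857 mod 4 = 1, so the flip contributes +1; sign now +1
(2857/63): 2857 mod 63 = 22, so (2857/63) = (22/63)
factor out 2^1: 22 = 2^1·11; with 63 mod 8 = 7, (2/63) = +1; sign now +1; continue with (11/63)
flip (11/63) -> (63/11): both odd, 11 mod 4 = 3, 63 mod 4 = 3, so the flip contributes -1; sign now -1
(63/11): 63 mod 11 = 8, so (63/11) = (8/11)
factor out 2^3: 8 = 2^3·1; with 11 mod 8 = 3, (2/11) = -1; sign now +1; continue with (1/11)
reached (1/11) = 1, so the symbol is +1

1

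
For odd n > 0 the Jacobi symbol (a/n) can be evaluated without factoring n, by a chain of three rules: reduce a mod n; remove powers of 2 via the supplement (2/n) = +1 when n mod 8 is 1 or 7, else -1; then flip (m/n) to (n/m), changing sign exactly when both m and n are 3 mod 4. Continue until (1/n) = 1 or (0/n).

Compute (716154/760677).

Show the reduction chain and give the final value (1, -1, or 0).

factor out 2^1: 716154 = 2^1·358077; with 760677 mod 8 = 5, (2/760677) = -1; sign now -1; continue with (358077/760677)
flip (358077/760677) -> (760677/358077): both odd, 358077 mod 4 = 1, 760677 mod 4 = 1, so the flip contributes +1; sign now -1
(760677/358077): 760677 mod 358077 = 44523, so (760677/358077) = (44523/358077)
flip (44523/358077) -> (358077/44523): both odd, 44523 mod 4 = 3, 358077 mod 4 = 1, so the flip contributes +1; sign now -1
(358077/44523): 358077 mod 44523 = 1893, so (358077/44523) = (1893/44523)
flip (1893/44523) -> (44523/1893): both odd, 1893 mod 4 = 1, 44523 mod 4 = 3, so the flip contributes +1; sign now -1
(44523/1893): 44523 mod 1893 = 984, so (44523/1893) = (984/1893)
factor out 2^3: 984 = 2^3·123; with 1893 mod 8 = 5, (2/1893) = -1; sign now +1; continue with (123/1893)
flip (123/1893) -> (1893/123): both odd, 123 mod 4 = 3, 1893 mod 4 = 1, so the flip contributes +1; sign now +1
(1893/123): 1893 mod 123 = 48, so (1893/123) = (48/123)
factor out 2^4: 48 = 2^4·3; with 123 mod 8 = 3, (2/123) = -1; sign now +1; continue with (3/123)
flip (3/123) -> (123/3): both odd, 3 mod 4 = 3, 123 mod 4 = 3, so the flip contributes -1; sign now -1
(123/3): 123 mod 3 = 0, so (123/3) = (0/3)
reached (0/3); gcd(a, n) > 1, so (0/3) = 0 and the symbol is 0

0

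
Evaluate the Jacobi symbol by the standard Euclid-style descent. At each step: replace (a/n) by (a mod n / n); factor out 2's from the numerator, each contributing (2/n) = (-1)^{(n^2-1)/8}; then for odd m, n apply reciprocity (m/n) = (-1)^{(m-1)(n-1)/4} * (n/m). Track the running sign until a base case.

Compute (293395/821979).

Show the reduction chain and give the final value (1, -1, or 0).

flip (293395/821979) -> (821979/293395): both odd, 293395 mod 4 = 3, 821979 mod 4 = 3, so the flip contributes -1; sign now -1
(821979/293395): 821979 mod 293395 = 235189, so (821979/293395) = (235189/293395)
flip (235189/293395) -> (293395/235189): both odd, 235189 mod 4 = 1, 293395 mod 4 = 3, so the flip contributes +1; sign now -1
(293395/235189): 293395 mod 235189 = 58206, so (293395/235189) = (58206/235189)
factor out 2^1: 58206 = 2^1·29103; with 235189 mod 8 = 5, (2/235189) = -1; sign now +1; continue with (29103/235189)
flip (29103/235189) -> (235189/29103): both odd, 29103 mod 4 = 3, 235189 mod 4 = 1, so the flip contributes +1; sign now +1
(235189/29103): 235189 mod 29103 = 2365, so (235189/29103) = (2365/29103)
flip (2365/29103) -> (29103/2365): both odd, 2365 mod 4 = 1, 29103 mod 4 = 3, so the flip contributes +1; sign now +1
(29103/2365): 29103 mod 2365 = 723, so (29103/2365) = (723/2365)
flip (723/2365) -> (2365/723): both odd, 723 mod 4 = 3, 2365 mod 4 = 1, so the flip contributes +1; sign now +1
(2365/723): 2365 mod 723 = 196, so (2365/723) = (196/723)
factor out 2^2: 196 = 2^2·49; with 723 mod 8 = 3, (2/723) = -1; sign now +1; continue with (49/723)
flip (49/723) -> (723/49): both odd, 49 mod 4 = 1, 723 mod 4 = 3, so the flip contributes +1; sign now +1
(723/49): 723 mod 49 = 37, so (723/49) = (37/49)
flip (37/49) -> (49/37): both odd, 37 mod 4 = 1, 49 mod 4 = 1, so the flip contributes +1; sign now +1
(49/37): 49 mod 37 = 12, so (49/37) = (12/37)
factor out 2^2: 12 = 2^2·3; with 37 mod 8 = 5, (2/37) = -1; sign now +1; continue with (3/37)
flip (3/37) -> (37/3): both odd, 3 mod 4 = 3, 37 mod 4 = 1, so the flip contributes +1; sign now +1
(37/3): 37 mod 3 = 1, so (37/3) = (1/3)
reached (1/3) = 1, so the symbol is +1

1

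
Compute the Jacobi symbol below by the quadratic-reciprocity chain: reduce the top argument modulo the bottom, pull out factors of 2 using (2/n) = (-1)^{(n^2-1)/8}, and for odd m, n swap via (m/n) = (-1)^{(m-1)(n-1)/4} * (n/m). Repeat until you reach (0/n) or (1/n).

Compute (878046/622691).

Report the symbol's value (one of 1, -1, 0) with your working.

-1

(878046/622691): 878046 mod 622691 = 255355, so (878046/622691) = (255355/622691)
flip (255355/622691) -> (622691/255355): both odd, 255355 mod 4 = 3, 622691 mod 4 = 3, so the flip contributes -1; sign now -1
(622691/255355): 622691 mod 255355 = 111981, so (622691/255355) = (111981/255355)
flip (111981/255355) -> (255355/111981): both odd, 111981 mod 4 = 1, 255355 mod 4 = 3, so the flip contributes +1; sign now -1
(255355/111981): 255355 mod 111981 = 31393, so (255355/111981) = (31393/111981)
flip (31393/111981) -> (111981/31393): both odd, 31393 mod 4 = 1, 111981 mod 4 = 1, so the flip contributes +1; sign now -1
(111981/31393): 111981 mod 31393 = 17802, so (111981/31393) = (17802/31393)
factor out 2^1: 17802 = 2^1·8901; with 31393 mod 8 = 1, (2/31393) = +1; sign now -1; continue with (8901/31393)
flip (8901/31393) -> (31393/8901): both odd, 8901 mod 4 = 1, 31393 mod 4 = 1, so the flip contributes +1; sign now -1
(31393/8901): 31393 mod 8901 = 4690, so (31393/8901) = (4690/8901)
factor out 2^1: 4690 = 2^1·2345; with 8901 mod 8 = 5, (2/8901) = -1; sign now +1; continue with (2345/8901)
flip (2345/8901) -> (8901/2345): both odd, 2345 mod 4 = 1, 8901 mod 4 = 1, so the flip contributes +1; sign now +1
(8901/2345): 8901 mod 2345 = 1866, so (8901/2345) = (1866/2345)
factor out 2^1: 1866 = 2^1·933; with 2345 mod 8 = 1, (2/2345) = +1; sign now +1; continue with (933/2345)
flip (933/2345) -> (2345/933): both odd, 933 mod 4 = 1, 2345 mod 4 = 1, so the flip contributes +1; sign now +1
(2345/933): 2345 mod 933 = 479, so (2345/933) = (479/933)
flip (479/933) -> (933/479): both odd, 479 mod 4 = 3, 933 mod 4 = 1, so the flip contributes +1; sign now +1
(933/479): 933 mod 479 = 454, so (933/479) = (454/479)
factor out 2^1: 454 = 2^1·227; with 479 mod 8 = 7, (2/479) = +1; sign now +1; continue with (227/479)
flip (227/479) -> (479/227): both odd, 227 mod 4 = 3, 479 mod 4 = 3, so the flip contributes -1; sign now -1
(479/227): 479 mod 227 = 25, so (479/227) = (25/227)
flip (25/227) -> (227/25): both odd, 25 mod 4 = 1, 227 mod 4 = 3, so the flip contributes +1; sign now -1
(227/25): 227 mod 25 = 2, so (227/25) = (2/25)
factor out 2^1: 2 = 2^1·1; with 25 mod 8 = 1, (2/25) = +1; sign now -1; continue with (1/25)
reached (1/25) = 1, so the symbol is -1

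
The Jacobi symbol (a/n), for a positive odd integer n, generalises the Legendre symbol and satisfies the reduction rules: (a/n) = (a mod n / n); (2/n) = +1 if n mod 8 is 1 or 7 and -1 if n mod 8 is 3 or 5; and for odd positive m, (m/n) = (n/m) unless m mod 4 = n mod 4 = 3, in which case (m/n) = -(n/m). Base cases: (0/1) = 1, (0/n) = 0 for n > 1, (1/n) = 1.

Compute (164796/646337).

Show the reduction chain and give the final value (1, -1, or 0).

0

164796 = 2^2·41199; (2/646337) = +1 since 646337 mod 8 = 1, so (164796/646337) = (+1)^2·(41199/646337); sign now +1
reciprocity: (41199/646337) = +1·(646337/41199) since 41199 mod 4 = 3, 646337 mod 4 = 1; sign now +1
(646337/41199) = (28352/41199)   [reduce mod 41199]
28352 = 2^6·443; (2/41199) = +1 since 41199 mod 8 = 7, so (28352/41199) = (+1)^6·(443/41199); sign now +1
reciprocity: (443/41199) = -1·(41199/443) since 443 mod 4 = 3, 41199 mod 4 = 3; sign now -1
(41199/443) = (0/443)   [reduce mod 443]
(0/443) = 0   [gcd(a, n) > 1]; final value = 0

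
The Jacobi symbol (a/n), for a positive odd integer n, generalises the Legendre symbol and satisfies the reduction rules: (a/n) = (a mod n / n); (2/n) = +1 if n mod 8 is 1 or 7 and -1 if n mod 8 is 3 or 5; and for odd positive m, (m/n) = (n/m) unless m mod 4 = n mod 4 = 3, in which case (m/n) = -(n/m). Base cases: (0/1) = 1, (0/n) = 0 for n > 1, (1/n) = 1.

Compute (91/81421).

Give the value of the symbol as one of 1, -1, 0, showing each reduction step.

-1

reciprocity: (91/81421) = +1·(81421/91) since 91 mod 4 = 3, 81421 mod 4 = 1; sign now +1
(81421/91) = (67/91)   [reduce mod 91]
reciprocity: (67/91) = -1·(91/67) since 67 mod 4 = 3, 91 mod 4 = 3; sign now -1
(91/67) = (24/67)   [reduce mod 67]
24 = 2^3·3; (2/67) = -1 since 67 mod 8 = 3, so (24/67) = (-1)^3·(3/67); sign now +1
reciprocity: (3/67) = -1·(67/3) since 3 mod 4 = 3, 67 mod 4 = 3; sign now -1
(67/3) = (1/3)   [reduce mod 3]
(1/3) = 1; final value = sign = -1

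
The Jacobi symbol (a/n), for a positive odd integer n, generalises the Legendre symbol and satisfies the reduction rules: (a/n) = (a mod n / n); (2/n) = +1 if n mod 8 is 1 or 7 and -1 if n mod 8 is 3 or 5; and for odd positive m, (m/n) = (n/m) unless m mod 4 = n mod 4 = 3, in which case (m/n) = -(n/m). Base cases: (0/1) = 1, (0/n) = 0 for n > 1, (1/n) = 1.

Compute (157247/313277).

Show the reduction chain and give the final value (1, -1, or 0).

-1

flip (157247/313277) -> (313277/157247): both odd, 157247 mod 4 = 3, 313277 mod 4 = 1, so the flip contributes +1; sign now +1
(313277/157247): 313277 mod 157247 = 156030, so (313277/157247) = (156030/157247)
factor out 2^1: 156030 = 2^1·78015; with 157247 mod 8 = 7, (2/157247) = +1; sign now +1; continue with (78015/157247)
flip (78015/157247) -> (157247/78015): both odd, 78015 mod 4 = 3, 157247 mod 4 = 3, so the flip contributes -1; sign now -1
(157247/78015): 157247 mod 78015 = 1217, so (157247/78015) = (1217/78015)
flip (1217/78015) -> (78015/1217): both odd, 1217 mod 4 = 1, 78015 mod 4 = 3, so the flip contributes +1; sign now -1
(78015/1217): 78015 mod 1217 = 127, so (78015/1217) = (127/1217)
flip (127/1217) -> (1217/127): both odd, 127 mod 4 = 3, 1217 mod 4 = 1, so the flip contributes +1; sign now -1
(1217/127): 1217 mod 127 = 74, so (1217/127) = (74/127)
factor out 2^1: 74 = 2^1·37; with 127 mod 8 = 7, (2/127) = +1; sign now -1; continue with (37/127)
flip (37/127) -> (127/37): both odd, 37 mod 4 = 1, 127 mod 4 = 3, so the flip contributes +1; sign now -1
(127/37): 127 mod 37 = 16, so (127/37) = (16/37)
factor out 2^4: 16 = 2^4·1; with 37 mod 8 = 5, (2/37) = -1; sign now -1; continue with (1/37)
reached (1/37) = 1, so the symbol is -1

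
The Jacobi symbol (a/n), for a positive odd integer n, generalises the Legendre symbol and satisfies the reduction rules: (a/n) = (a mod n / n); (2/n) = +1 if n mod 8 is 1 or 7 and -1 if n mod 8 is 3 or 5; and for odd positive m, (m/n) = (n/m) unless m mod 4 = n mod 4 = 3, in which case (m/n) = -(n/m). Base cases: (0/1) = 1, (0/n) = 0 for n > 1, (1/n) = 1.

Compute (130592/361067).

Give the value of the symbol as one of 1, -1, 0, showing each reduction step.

factor out 2^5: 130592 = 2^5·4081; with 361067 mod 8 = 3, (2/361067) = -1; sign now -1; continue with (4081/361067)
flip (4081/361067) -> (361067/4081): both odd, 4081 mod 4 = 1, 361067 mod 4 = 3, so the flip contributes +1; sign now -1
(361067/4081): 361067 mod 4081 = 1939, so (361067/4081) = (1939/4081)
flip (1939/4081) -> (4081/1939): both odd, 1939 mod 4 = 3, 4081 mod 4 = 1, so the flip contributes +1; sign now -1
(4081/1939): 4081 mod 1939 = 203, so (4081/1939) = (203/1939)
flip (203/1939) -> (1939/203): both odd, 203 mod 4 = 3, 1939 mod 4 = 3, so the flip contributes -1; sign now +1
(1939/203): 1939 mod 203 = 112, so (1939/203) = (112/203)
factor out 2^4: 112 = 2^4·7; with 203 mod 8 = 3, (2/203) = -1; sign now +1; continue with (7/203)
flip (7/203) -> (203/7): both odd, 7 mod 4 = 3, 203 mod 4 = 3, so the flip contributes -1; sign now -1
(203/7): 203 mod 7 = 0, so (203/7) = (0/7)
reached (0/7); gcd(a, n) > 1, so (0/7) = 0 and the symbol is 0

0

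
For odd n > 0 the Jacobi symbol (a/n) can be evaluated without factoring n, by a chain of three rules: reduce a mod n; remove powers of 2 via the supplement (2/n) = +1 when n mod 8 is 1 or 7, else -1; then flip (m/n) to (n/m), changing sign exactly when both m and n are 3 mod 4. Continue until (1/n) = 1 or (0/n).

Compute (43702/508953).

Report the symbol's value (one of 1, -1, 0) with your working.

43702 = 2^1·21851; (2/508953) = +1 since 508953 mod 8 = 1, so (43702/508953) = (+1)^1·(21851/508953); sign now +1
reciprocity: (21851/508953) = +1·(508953/21851) since 21851 mod 4 = 3, 508953 mod 4 = 1; sign now +1
(508953/21851) = (6380/21851)   [reduce mod 21851]
6380 = 2^2·1595; (2/21851) = -1 since 21851 mod 8 = 3, so (6380/21851) = (-1)^2·(1595/21851); sign now +1
reciprocity: (1595/21851) = -1·(21851/1595) since 1595 mod 4 = 3, 21851 mod 4 = 3; sign now -1
(21851/1595) = (1116/1595)   [reduce mod 1595]
1116 = 2^2·279; (2/1595) = -1 since 1595 mod 8 = 3, so (1116/1595) = (-1)^2·(279/1595); sign now -1
reciprocity: (279/1595) = -1·(1595/279) since 279 mod 4 = 3, 1595 mod 4 = 3; sign now +1
(1595/279) = (200/279)   [reduce mod 279]
200 = 2^3·25; (2/279) = +1 since 279 mod 8 = 7, so (200/279) = (+1)^3·(25/279); sign now +1
reciprocity: (25/279) = +1·(279/25) since 25 mod 4 = 1, 279 mod 4 = 3; sign now +1
(279/25) = (4/25)   [reduce mod 25]
4 = 2^2·1; (2/25) = +1 since 25 mod 8 = 1, so (4/25) = (+1)^2·(1/25); sign now +1
(1/25) = 1; final value = sign = +1

1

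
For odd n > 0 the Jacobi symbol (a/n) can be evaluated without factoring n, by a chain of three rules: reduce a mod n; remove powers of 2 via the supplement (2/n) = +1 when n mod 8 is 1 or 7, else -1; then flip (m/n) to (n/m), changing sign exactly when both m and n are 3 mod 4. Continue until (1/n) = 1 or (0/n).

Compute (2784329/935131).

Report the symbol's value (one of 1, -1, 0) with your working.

-1

(2784329/935131): 2784329 mod 935131 = 914067, so (2784329/935131) = (914067/935131)
flip (914067/935131) -> (935131/914067): both odd, 914067 mod 4 = 3, 935131 mod 4 = 3, so the flip contributes -1; sign now -1
(935131/914067): 935131 mod 914067 = 21064, so (935131/914067) = (21064/914067)
factor out 2^3: 21064 = 2^3·2633; with 914067 mod 8 = 3, (2/914067) = -1; sign now +1; continue with (2633/914067)
flip (2633/914067) -> (914067/2633): both odd, 2633 mod 4 = 1, 914067 mod 4 = 3, so the flip contributes +1; sign now +1
(914067/2633): 914067 mod 2633 = 416, so (914067/2633) = (416/2633)
factor out 2^5: 416 = 2^5·13; with 2633 mod 8 = 1, (2/2633) = +1; sign now +1; continue with (13/2633)
flip (13/2633) -> (2633/13): both odd, 13 mod 4 = 1, 2633 mod 4 = 1, so the flip contributes +1; sign now +1
(2633/13): 2633 mod 13 = 7, so (2633/13) = (7/13)
flip (7/13) -> (13/7): both odd, 7 mod 4 = 3, 13 mod 4 = 1, so the flip contributes +1; sign now +1
(13/7): 13 mod 7 = 6, so (13/7) = (6/7)
factor out 2^1: 6 = 2^1·3; with 7 mod 8 = 7, (2/7) = +1; sign now +1; continue with (3/7)
flip (3/7) -> (7/3): both odd, 3 mod 4 = 3, 7 mod 4 = 3, so the flip contributes -1; sign now -1
(7/3): 7 mod 3 = 1, so (7/3) = (1/3)
reached (1/3) = 1, so the symbol is -1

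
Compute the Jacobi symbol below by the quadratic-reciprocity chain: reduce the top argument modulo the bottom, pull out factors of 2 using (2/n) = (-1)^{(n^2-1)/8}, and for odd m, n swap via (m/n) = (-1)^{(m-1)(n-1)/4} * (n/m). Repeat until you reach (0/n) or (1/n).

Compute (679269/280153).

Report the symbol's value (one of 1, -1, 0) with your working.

-1

(679269/280153) = (118963/280153)   [reduce mod 280153]
reciprocity: (118963/280153) = +1·(280153/118963) since 118963 mod 4 = 3, 280153 mod 4 = 1; sign now +1
(280153/118963) = (42227/118963)   [reduce mod 118963]
reciprocity: (42227/118963) = -1·(118963/42227) since 42227 mod 4 = 3, 118963 mod 4 = 3; sign now -1
(118963/42227) = (34509/42227)   [reduce mod 42227]
reciprocity: (34509/42227) = +1·(42227/34509) since 34509 mod 4 = 1, 42227 mod 4 = 3; sign now -1
(42227/34509) = (7718/34509)   [reduce mod 34509]
7718 = 2^1·3859; (2/34509) = -1 since 34509 mod 8 = 5, so (7718/34509) = (-1)^1·(3859/34509); sign now +1
reciprocity: (3859/34509) = +1·(34509/3859) since 3859 mod 4 = 3, 34509 mod 4 = 1; sign now +1
(34509/3859) = (3637/3859)   [reduce mod 3859]
reciprocity: (3637/3859) = +1·(3859/3637) since 3637 mod 4 = 1, 3859 mod 4 = 3; sign now +1
(3859/3637) = (222/3637)   [reduce mod 3637]
222 = 2^1·111; (2/3637) = -1 since 3637 mod 8 = 5, so (222/3637) = (-1)^1·(111/3637); sign now -1
reciprocity: (111/3637) = +1·(3637/111) since 111 mod 4 = 3, 3637 mod 4 = 1; sign now -1
(3637/111) = (85/111)   [reduce mod 111]
reciprocity: (85/111) = +1·(111/85) since 85 mod 4 = 1, 111 mod 4 = 3; sign now -1
(111/85) = (26/85)   [reduce mod 85]
26 = 2^1·13; (2/85) = -1 since 85 mod 8 = 5, so (26/85) = (-1)^1·(13/85); sign now +1
reciprocity: (13/85) = +1·(85/13) since 13 mod 4 = 1, 85 mod 4 = 1; sign now +1
(85/13) = (7/13)   [reduce mod 13]
reciprocity: (7/13) = +1·(13/7) since 7 mod 4 = 3, 13 mod 4 = 1; sign now +1
(13/7) = (6/7)   [reduce mod 7]
6 = 2^1·3; (2/7) = +1 since 7 mod 8 = 7, so (6/7) = (+1)^1·(3/7); sign now +1
reciprocity: (3/7) = -1·(7/3) since 3 mod 4 = 3, 7 mod 4 = 3; sign now -1
(7/3) = (1/3)   [reduce mod 3]
(1/3) = 1; final value = sign = -1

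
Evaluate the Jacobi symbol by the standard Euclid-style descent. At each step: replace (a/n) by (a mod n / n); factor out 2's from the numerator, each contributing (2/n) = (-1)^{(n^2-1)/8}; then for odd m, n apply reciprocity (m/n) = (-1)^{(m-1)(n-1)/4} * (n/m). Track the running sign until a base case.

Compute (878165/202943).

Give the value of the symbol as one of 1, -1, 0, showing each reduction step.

-1

(878165/202943): 878165 mod 202943 = 66393, so (878165/202943) = (66393/202943)
flip (66393/202943) -> (202943/66393): both odd, 66393 mod 4 = 1, 202943 mod 4 = 3, so the flip contributes +1; sign now +1
(202943/66393): 202943 mod 66393 = 3764, so (202943/66393) = (3764/66393)
factor out 2^2: 3764 = 2^2·941; with 66393 mod 8 = 1, (2/66393) = +1; sign now +1; continue with (941/66393)
flip (941/66393) -> (66393/941): both odd, 941 mod 4 = 1, 66393 mod 4 = 1, so the flip contributes +1; sign now +1
(66393/941): 66393 mod 941 = 523, so (66393/941) = (523/941)
flip (523/941) -> (941/523): both odd, 523 mod 4 = 3, 941 mod 4 = 1, so the flip contributes +1; sign now +1
(941/523): 941 mod 523 = 418, so (941/523) = (418/523)
factor out 2^1: 418 = 2^1·209; with 523 mod 8 = 3, (2/523) = -1; sign now -1; continue with (209/523)
flip (209/523) -> (523/209): both odd, 209 mod 4 = 1, 523 mod 4 = 3, so the flip contributes +1; sign now -1
(523/209): 523 mod 209 = 105, so (523/209) = (105/209)
flip (105/209) -> (209/105): both odd, 105 mod 4 = 1, 209 mod 4 = 1, so the flip contributes +1; sign now -1
(209/105): 209 mod 105 = 104, so (209/105) = (104/105)
factor out 2^3: 104 = 2^3·13; with 105 mod 8 = 1, (2/105) = +1; sign now -1; continue with (13/105)
flip (13/105) -> (105/13): both odd, 13 mod 4 = 1, 105 mod 4 = 1, so the flip contributes +1; sign now -1
(105/13): 105 mod 13 = 1, so (105/13) = (1/13)
reached (1/13) = 1, so the symbol is -1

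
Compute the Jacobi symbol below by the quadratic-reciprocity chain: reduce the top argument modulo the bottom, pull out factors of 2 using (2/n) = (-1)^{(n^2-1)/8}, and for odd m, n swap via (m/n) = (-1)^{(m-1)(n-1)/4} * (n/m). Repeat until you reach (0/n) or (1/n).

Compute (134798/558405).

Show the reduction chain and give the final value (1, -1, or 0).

factor out 2^1: 134798 = 2^1·67399; with 558405 mod 8 = 5, (2/558405) = -1; sign now -1; continue with (67399/558405)
flip (67399/558405) -> (558405/67399): both odd, 67399 mod 4 = 3, 558405 mod 4 = 1, so the flip contributes +1; sign now -1
(558405/67399): 558405 mod 67399 = 19213, so (558405/67399) = (19213/67399)
flip (19213/67399) -> (67399/19213): both odd, 19213 mod 4 = 1, 67399 mod 4 = 3, so the flip contributes +1; sign now -1
(67399/19213): 67399 mod 19213 = 9760, so (67399/19213) = (9760/19213)
factor out 2^5: 9760 = 2^5·305; with 19213 mod 8 = 5, (2/19213) = -1; sign now +1; continue with (305/19213)
flip (305/19213) -> (19213/305): both odd, 305 mod 4 = 1, 19213 mod 4 = 1, so the flip contributes +1; sign now +1
(19213/305): 19213 mod 305 = 303, so (19213/305) = (303/305)
flip (303/305) -> (305/303): both odd, 303 mod 4 = 3, 305 mod 4 = 1, so the flip contributes +1; sign now +1
(305/303): 305 mod 303 = 2, so (305/303) = (2/303)
factor out 2^1: 2 = 2^1·1; with 303 mod 8 = 7, (2/303) = +1; sign now +1; continue with (1/303)
reached (1/303) = 1, so the symbol is +1

1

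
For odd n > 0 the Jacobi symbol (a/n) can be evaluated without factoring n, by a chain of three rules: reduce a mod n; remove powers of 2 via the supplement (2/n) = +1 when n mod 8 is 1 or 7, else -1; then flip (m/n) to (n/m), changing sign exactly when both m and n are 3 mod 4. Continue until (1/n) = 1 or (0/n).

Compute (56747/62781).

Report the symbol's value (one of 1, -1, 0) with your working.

-1

flip (56747/62781) -> (62781/56747): both odd, 56747 mod 4 = 3, 62781 mod 4 = 1, so the flip contributes +1; sign now +1
(62781/56747): 62781 mod 56747 = 6034, so (62781/56747) = (6034/56747)
factor out 2^1: 6034 = 2^1·3017; with 56747 mod 8 = 3, (2/56747) = -1; sign now -1; continue with (3017/56747)
flip (3017/56747) -> (56747/3017): both odd, 3017 mod 4 = 1, 56747 mod 4 = 3, so the flip contributes +1; sign now -1
(56747/3017): 56747 mod 3017 = 2441, so (56747/3017) = (2441/3017)
flip (2441/3017) -> (3017/2441): both odd, 2441 mod 4 = 1, 3017 mod 4 = 1, so the flip contributes +1; sign now -1
(3017/2441): 3017 mod 2441 = 576, so (3017/2441) = (576/2441)
factor out 2^6: 576 = 2^6·9; with 2441 mod 8 = 1, (2/2441) = +1; sign now -1; continue with (9/2441)
flip (9/2441) -> (2441/9): both odd, 9 mod 4 = 1, 2441 mod 4 = 1, so the flip contributes +1; sign now -1
(2441/9): 2441 mod 9 = 2, so (2441/9) = (2/9)
factor out 2^1: 2 = 2^1·1; with 9 mod 8 = 1, (2/9) = +1; sign now -1; continue with (1/9)
reached (1/9) = 1, so the symbol is -1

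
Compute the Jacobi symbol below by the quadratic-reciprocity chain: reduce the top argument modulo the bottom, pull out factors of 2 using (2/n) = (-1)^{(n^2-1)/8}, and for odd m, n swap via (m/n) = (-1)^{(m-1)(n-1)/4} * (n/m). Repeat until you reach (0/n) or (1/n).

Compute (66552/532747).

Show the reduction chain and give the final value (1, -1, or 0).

66552 = 2^3·8319; (2/532747) = -1 since 532747 mod 8 = 3, so (66552/532747) = (-1)^3·(8319/532747); sign now -1
reciprocity: (8319/532747) = -1·(532747/8319) since 8319 mod 4 = 3, 532747 mod 4 = 3; sign now +1
(532747/8319) = (331/8319)   [reduce mod 8319]
reciprocity: (331/8319) = -1·(8319/331) since 331 mod 4 = 3, 8319 mod 4 = 3; sign now -1
(8319/331) = (44/331)   [reduce mod 331]
44 = 2^2·11; (2/331) = -1 since 331 mod 8 = 3, so (44/331) = (-1)^2·(11/331); sign now -1
reciprocity: (11/331) = -1·(331/11) since 11 mod 4 = 3, 331 mod 4 = 3; sign now +1
(331/11) = (1/11)   [reduce mod 11]
(1/11) = 1; final value = sign = +1

1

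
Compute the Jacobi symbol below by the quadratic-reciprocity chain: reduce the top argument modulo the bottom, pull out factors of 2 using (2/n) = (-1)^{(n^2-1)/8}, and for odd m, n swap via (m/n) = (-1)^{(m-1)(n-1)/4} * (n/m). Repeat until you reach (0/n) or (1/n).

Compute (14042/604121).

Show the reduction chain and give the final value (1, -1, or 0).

0

factor out 2^1: 14042 = 2^1·7021; with 604121 mod 8 = 1, (2/604121) = +1; sign now +1; continue with (7021/604121)
flip (7021/604121) -> (604121/7021): both odd, 7021 mod 4 = 1, 604121 mod 4 = 1, so the flip contributes +1; sign now +1
(604121/7021): 604121 mod 7021 = 315, so (604121/7021) = (315/7021)
flip (315/7021) -> (7021/315): both odd, 315 mod 4 = 3, 7021 mod 4 = 1, so the flip contributes +1; sign now +1
(7021/315): 7021 mod 315 = 91, so (7021/315) = (91/315)
flip (91/315) -> (315/91): both odd, 91 mod 4 = 3, 315 mod 4 = 3, so the flip contributes -1; sign now -1
(315/91): 315 mod 91 = 42, so (315/91) = (42/91)
factor out 2^1: 42 = 2^1·21; with 91 mod 8 = 3, (2/91) = -1; sign now +1; continue with (21/91)
flip (21/91) -> (91/21): both odd, 21 mod 4 = 1, 91 mod 4 = 3, so the flip contributes +1; sign now +1
(91/21): 91 mod 21 = 7, so (91/21) = (7/21)
flip (7/21) -> (21/7): both odd, 7 mod 4 = 3, 21 mod 4 = 1, so the flip contributes +1; sign now +1
(21/7): 21 mod 7 = 0, so (21/7) = (0/7)
reached (0/7); gcd(a, n) > 1, so (0/7) = 0 and the symbol is 0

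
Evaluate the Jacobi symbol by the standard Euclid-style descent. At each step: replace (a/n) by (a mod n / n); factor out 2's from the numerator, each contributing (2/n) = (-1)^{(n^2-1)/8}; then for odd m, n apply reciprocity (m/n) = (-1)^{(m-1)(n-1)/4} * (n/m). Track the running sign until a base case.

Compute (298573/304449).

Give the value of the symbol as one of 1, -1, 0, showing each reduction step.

1

reciprocity: (298573/304449) = +1·(304449/298573) since 298573 mod 4 = 1, 304449 mod 4 = 1; sign now +1
(304449/298573) = (5876/298573)   [reduce mod 298573]
5876 = 2^2·1469; (2/298573) = -1 since 298573 mod 8 = 5, so (5876/298573) = (-1)^2·(1469/298573); sign now +1
reciprocity: (1469/298573) = +1·(298573/1469) since 1469 mod 4 = 1, 298573 mod 4 = 1; sign now +1
(298573/1469) = (366/1469)   [reduce mod 1469]
366 = 2^1·183; (2/1469) = -1 since 1469 mod 8 = 5, so (366/1469) = (-1)^1·(183/1469); sign now -1
reciprocity: (183/1469) = +1·(1469/183) since 183 mod 4 = 3, 1469 mod 4 = 1; sign now -1
(1469/183) = (5/183)   [reduce mod 183]
reciprocity: (5/183) = +1·(183/5) since 5 mod 4 = 1, 183 mod 4 = 3; sign now -1
(183/5) = (3/5)   [reduce mod 5]
reciprocity: (3/5) = +1·(5/3) since 3 mod 4 = 3, 5 mod 4 = 1; sign now -1
(5/3) = (2/3)   [reduce mod 3]
2 = 2^1·1; (2/3) = -1 since 3 mod 8 = 3, so (2/3) = (-1)^1·(1/3); sign now +1
(1/3) = 1; final value = sign = +1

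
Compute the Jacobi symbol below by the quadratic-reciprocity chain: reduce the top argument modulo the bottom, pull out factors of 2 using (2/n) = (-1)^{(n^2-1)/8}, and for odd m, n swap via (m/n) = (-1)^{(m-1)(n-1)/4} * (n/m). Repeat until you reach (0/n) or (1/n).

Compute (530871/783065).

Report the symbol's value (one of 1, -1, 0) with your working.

reciprocity: (530871/783065) = +1·(783065/530871) since 530871 mod 4 = 3, 783065 mod 4 = 1; sign now +1
(783065/530871) = (252194/530871)   [reduce mod 530871]
252194 = 2^1·126097; (2/530871) = +1 since 530871 mod 8 = 7, so (252194/530871) = (+1)^1·(126097/530871); sign now +1
reciprocity: (126097/530871) = +1·(530871/126097) since 126097 mod 4 = 1, 530871 mod 4 = 3; sign now +1
(530871/126097) = (26483/126097)   [reduce mod 126097]
reciprocity: (26483/126097) = +1·(126097/26483) since 26483 mod 4 = 3, 126097 mod 4 = 1; sign now +1
(126097/26483) = (20165/26483)   [reduce mod 26483]
reciprocity: (20165/26483) = +1·(26483/20165) since 20165 mod 4 = 1, 26483 mod 4 = 3; sign now +1
(26483/20165) = (6318/20165)   [reduce mod 20165]
6318 = 2^1·3159; (2/20165) = -1 since 20165 mod 8 = 5, so (6318/20165) = (-1)^1·(3159/20165); sign now -1
reciprocity: (3159/20165) = +1·(20165/3159) since 3159 mod 4 = 3, 20165 mod 4 = 1; sign now -1
(20165/3159) = (1211/3159)   [reduce mod 3159]
reciprocity: (1211/3159) = -1·(3159/1211) since 1211 mod 4 = 3, 3159 mod 4 = 3; sign now +1
(3159/1211) = (737/1211)   [reduce mod 1211]
reciprocity: (737/1211) = +1·(1211/737) since 737 mod 4 = 1, 1211 mod 4 = 3; sign now +1
(1211/737) = (474/737)   [reduce mod 737]
474 = 2^1·237; (2/737) = +1 since 737 mod 8 = 1, so (474/737) = (+1)^1·(237/737); sign now +1
reciprocity: (237/737) = +1·(737/237) since 237 mod 4 = 1, 737 mod 4 = 1; sign now +1
(737/237) = (26/237)   [reduce mod 237]
26 = 2^1·13; (2/237) = -1 since 237 mod 8 = 5, so (26/237) = (-1)^1·(13/237); sign now -1
reciprocity: (13/237) = +1·(237/13) since 13 mod 4 = 1, 237 mod 4 = 1; sign now -1
(237/13) = (3/13)   [reduce mod 13]
reciprocity: (3/13) = +1·(13/3) since 3 mod 4 = 3, 13 mod 4 = 1; sign now -1
(13/3) = (1/3)   [reduce mod 3]
(1/3) = 1; final value = sign = -1

-1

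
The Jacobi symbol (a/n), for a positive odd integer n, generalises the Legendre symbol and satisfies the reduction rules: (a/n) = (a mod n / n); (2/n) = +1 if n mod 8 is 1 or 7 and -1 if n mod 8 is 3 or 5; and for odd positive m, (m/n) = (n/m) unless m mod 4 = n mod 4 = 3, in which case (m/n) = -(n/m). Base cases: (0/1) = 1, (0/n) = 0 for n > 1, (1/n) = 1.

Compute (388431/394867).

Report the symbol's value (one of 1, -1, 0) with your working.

1

flip (388431/394867) -> (394867/388431): both odd, 388431 mod 4 = 3, 394867 mod 4 = 3, so the flip contributes -1; sign now -1
(394867/388431): 394867 mod 388431 = 6436, so (394867/388431) = (6436/388431)
factor out 2^2: 6436 = 2^2·1609; with 388431 mod 8 = 7, (2/388431) = +1; sign now -1; continue with (1609/388431)
flip (1609/388431) -> (388431/1609): both odd, 1609 mod 4 = 1, 388431 mod 4 = 3, so the flip contributes +1; sign now -1
(388431/1609): 388431 mod 1609 = 662, so (388431/1609) = (662/1609)
factor out 2^1: 662 = 2^1·331; with 1609 mod 8 = 1, (2/1609) = +1; sign now -1; continue with (331/1609)
flip (331/1609) -> (1609/331): both odd, 331 mod 4 = 3, 1609 mod 4 = 1, so the flip contributes +1; sign now -1
(1609/331): 1609 mod 331 = 285, so (1609/331) = (285/331)
flip (285/331) -> (331/285): both odd, 285 mod 4 = 1, 331 mod 4 = 3, so the flip contributes +1; sign now -1
(331/285): 331 mod 285 = 46, so (331/285) = (46/285)
factor out 2^1: 46 = 2^1·23; with 285 mod 8 = 5, (2/285) = -1; sign now +1; continue with (23/285)
flip (23/285) -> (285/23): both odd, 23 mod 4 = 3, 285 mod 4 = 1, so the flip contributes +1; sign now +1
(285/23): 285 mod 23 = 9, so (285/23) = (9/23)
flip (9/23) -> (23/9): both odd, 9 mod 4 = 1, 23 mod 4 = 3, so the flip contributes +1; sign now +1
(23/9): 23 mod 9 = 5, so (23/9) = (5/9)
flip (5/9) -> (9/5): both odd, 5 mod 4 = 1, 9 mod 4 = 1, so the flip contributes +1; sign now +1
(9/5): 9 mod 5 = 4, so (9/5) = (4/5)
factor out 2^2: 4 = 2^2·1; with 5 mod 8 = 5, (2/5) = -1; sign now +1; continue with (1/5)
reached (1/5) = 1, so the symbol is +1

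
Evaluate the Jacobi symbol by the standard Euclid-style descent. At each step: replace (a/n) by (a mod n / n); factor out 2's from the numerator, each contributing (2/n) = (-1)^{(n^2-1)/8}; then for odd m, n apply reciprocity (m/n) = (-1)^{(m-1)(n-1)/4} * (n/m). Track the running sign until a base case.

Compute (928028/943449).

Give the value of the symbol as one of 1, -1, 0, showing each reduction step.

1

928028 = 2^2·232007; (2/943449) = +1 since 943449 mod 8 = 1, so (928028/943449) = (+1)^2·(232007/943449); sign now +1
reciprocity: (232007/943449) = +1·(943449/232007) since 232007 mod 4 = 3, 943449 mod 4 = 1; sign now +1
(943449/232007) = (15421/232007)   [reduce mod 232007]
reciprocity: (15421/232007) = +1·(232007/15421) since 15421 mod 4 = 1, 232007 mod 4 = 3; sign now +1
(232007/15421) = (692/15421)   [reduce mod 15421]
692 = 2^2·173; (2/15421) = -1 since 15421 mod 8 = 5, so (692/15421) = (-1)^2·(173/15421); sign now +1
reciprocity: (173/15421) = +1·(15421/173) since 173 mod 4 = 1, 15421 mod 4 = 1; sign now +1
(15421/173) = (24/173)   [reduce mod 173]
24 = 2^3·3; (2/173) = -1 since 173 mod 8 = 5, so (24/173) = (-1)^3·(3/173); sign now -1
reciprocity: (3/173) = +1·(173/3) since 3 mod 4 = 3, 173 mod 4 = 1; sign now -1
(173/3) = (2/3)   [reduce mod 3]
2 = 2^1·1; (2/3) = -1 since 3 mod 8 = 3, so (2/3) = (-1)^1·(1/3); sign now +1
(1/3) = 1; final value = sign = +1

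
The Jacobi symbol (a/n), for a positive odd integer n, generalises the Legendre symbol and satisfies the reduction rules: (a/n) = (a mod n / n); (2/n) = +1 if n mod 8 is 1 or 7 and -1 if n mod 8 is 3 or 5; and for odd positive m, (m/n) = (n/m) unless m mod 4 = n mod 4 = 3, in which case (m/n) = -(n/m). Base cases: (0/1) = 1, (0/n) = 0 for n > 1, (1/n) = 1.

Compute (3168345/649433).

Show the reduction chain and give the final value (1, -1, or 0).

(3168345/649433) = (570613/649433)   [reduce mod 649433]
reciprocity: (570613/649433) = +1·(649433/570613) since 570613 mod 4 = 1, 649433 mod 4 = 1; sign now +1
(649433/570613) = (78820/570613)   [reduce mod 570613]
78820 = 2^2·19705; (2/570613) = -1 since 570613 mod 8 = 5, so (78820/570613) = (-1)^2·(19705/570613); sign now +1
reciprocity: (19705/570613) = +1·(570613/19705) since 19705 mod 4 = 1, 570613 mod 4 = 1; sign now +1
(570613/19705) = (18873/19705)   [reduce mod 19705]
reciprocity: (18873/19705) = +1·(19705/18873) since 18873 mod 4 = 1, 19705 mod 4 = 1; sign now +1
(19705/18873) = (832/18873)   [reduce mod 18873]
832 = 2^6·13; (2/18873) = +1 since 18873 mod 8 = 1, so (832/18873) = (+1)^6·(13/18873); sign now +1
reciprocity: (13/18873) = +1·(18873/13) since 13 mod 4 = 1, 18873 mod 4 = 1; sign now +1
(18873/13) = (10/13)   [reduce mod 13]
10 = 2^1·5; (2/13) = -1 since 13 mod 8 = 5, so (10/13) = (-1)^1·(5/13); sign now -1
reciprocity: (5/13) = +1·(13/5) since 5 mod 4 = 1, 13 mod 4 = 1; sign now -1
(13/5) = (3/5)   [reduce mod 5]
reciprocity: (3/5) = +1·(5/3) since 3 mod 4 = 3, 5 mod 4 = 1; sign now -1
(5/3) = (2/3)   [reduce mod 3]
2 = 2^1·1; (2/3) = -1 since 3 mod 8 = 3, so (2/3) = (-1)^1·(1/3); sign now +1
(1/3) = 1; final value = sign = +1

1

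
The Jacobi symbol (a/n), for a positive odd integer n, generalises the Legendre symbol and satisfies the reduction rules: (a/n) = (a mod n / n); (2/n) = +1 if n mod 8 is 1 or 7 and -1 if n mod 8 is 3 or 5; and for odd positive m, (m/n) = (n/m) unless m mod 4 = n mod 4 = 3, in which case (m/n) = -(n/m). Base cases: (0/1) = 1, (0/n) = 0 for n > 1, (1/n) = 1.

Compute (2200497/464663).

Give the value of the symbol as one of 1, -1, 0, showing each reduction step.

(2200497/464663) = (341845/464663)   [reduce mod 464663]
reciprocity: (341845/464663) = +1·(464663/341845) since 341845 mod 4 = 1, 464663 mod 4 = 3; sign now +1
(464663/341845) = (122818/341845)   [reduce mod 341845]
122818 = 2^1·61409; (2/341845) = -1 since 341845 mod 8 = 5, so (122818/341845) = (-1)^1·(61409/341845); sign now -1
reciprocity: (61409/341845) = +1·(341845/61409) since 61409 mod 4 = 1, 341845 mod 4 = 1; sign now -1
(341845/61409) = (34800/61409)   [reduce mod 61409]
34800 = 2^4·2175; (2/61409) = +1 since 61409 mod 8 = 1, so (34800/61409) = (+1)^4·(2175/61409); sign now -1
reciprocity: (2175/61409) = +1·(61409/2175) since 2175 mod 4 = 3, 61409 mod 4 = 1; sign now -1
(61409/2175) = (509/2175)   [reduce mod 2175]
reciprocity: (509/2175) = +1·(2175/509) since 509 mod 4 = 1, 2175 mod 4 = 3; sign now -1
(2175/509) = (139/509)   [reduce mod 509]
reciprocity: (139/509) = +1·(509/139) since 139 mod 4 = 3, 509 mod 4 = 1; sign now -1
(509/139) = (92/139)   [reduce mod 139]
92 = 2^2·23; (2/139) = -1 since 139 mod 8 = 3, so (92/139) = (-1)^2·(23/139); sign now -1
reciprocity: (23/139) = -1·(139/23) since 23 mod 4 = 3, 139 mod 4 = 3; sign now +1
(139/23) = (1/23)   [reduce mod 23]
(1/23) = 1; final value = sign = +1

1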